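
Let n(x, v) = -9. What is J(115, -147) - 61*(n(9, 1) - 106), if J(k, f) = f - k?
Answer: 6753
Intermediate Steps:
J(115, -147) - 61*(n(9, 1) - 106) = (-147 - 1*115) - 61*(-9 - 106) = (-147 - 115) - 61*(-115) = -262 - 1*(-7015) = -262 + 7015 = 6753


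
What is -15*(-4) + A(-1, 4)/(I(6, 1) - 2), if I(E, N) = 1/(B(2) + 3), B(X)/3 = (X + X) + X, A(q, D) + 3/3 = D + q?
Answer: 2418/41 ≈ 58.976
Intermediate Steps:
A(q, D) = -1 + D + q (A(q, D) = -1 + (D + q) = -1 + D + q)
B(X) = 9*X (B(X) = 3*((X + X) + X) = 3*(2*X + X) = 3*(3*X) = 9*X)
I(E, N) = 1/21 (I(E, N) = 1/(9*2 + 3) = 1/(18 + 3) = 1/21)
-15*(-4) + A(-1, 4)/(I(6, 1) - 2) = -15*(-4) + (-1 + 4 - 1)/(1/21 - 2) = 60 + 2/(-41/21) = 60 - 21/41*2 = 60 - 42/41 = 2418/41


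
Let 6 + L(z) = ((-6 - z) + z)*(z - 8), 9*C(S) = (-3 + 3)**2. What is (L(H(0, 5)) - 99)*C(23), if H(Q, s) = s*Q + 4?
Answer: 0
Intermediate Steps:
H(Q, s) = 4 + Q*s (H(Q, s) = Q*s + 4 = 4 + Q*s)
C(S) = 0 (C(S) = (-3 + 3)**2/9 = (1/9)*0**2 = (1/9)*0 = 0)
L(z) = 42 - 6*z (L(z) = -6 + ((-6 - z) + z)*(z - 8) = -6 - 6*(-8 + z) = -6 + (48 - 6*z) = 42 - 6*z)
(L(H(0, 5)) - 99)*C(23) = ((42 - 6*(4 + 0*5)) - 99)*0 = ((42 - 6*(4 + 0)) - 99)*0 = ((42 - 6*4) - 99)*0 = ((42 - 24) - 99)*0 = (18 - 99)*0 = -81*0 = 0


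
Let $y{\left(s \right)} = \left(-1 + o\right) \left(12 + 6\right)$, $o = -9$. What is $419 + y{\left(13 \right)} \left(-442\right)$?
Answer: $79979$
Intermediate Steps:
$y{\left(s \right)} = -180$ ($y{\left(s \right)} = \left(-1 - 9\right) \left(12 + 6\right) = \left(-10\right) 18 = -180$)
$419 + y{\left(13 \right)} \left(-442\right) = 419 - -79560 = 419 + 79560 = 79979$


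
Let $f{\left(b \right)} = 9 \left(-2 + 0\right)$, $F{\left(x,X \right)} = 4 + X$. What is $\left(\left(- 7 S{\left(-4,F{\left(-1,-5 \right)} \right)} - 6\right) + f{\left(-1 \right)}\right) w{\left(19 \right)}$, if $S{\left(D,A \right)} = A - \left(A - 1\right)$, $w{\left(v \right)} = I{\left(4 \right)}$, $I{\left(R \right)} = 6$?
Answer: $-186$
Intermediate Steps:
$w{\left(v \right)} = 6$
$f{\left(b \right)} = -18$ ($f{\left(b \right)} = 9 \left(-2\right) = -18$)
$S{\left(D,A \right)} = 1$ ($S{\left(D,A \right)} = A - \left(-1 + A\right) = 1$)
$\left(\left(- 7 S{\left(-4,F{\left(-1,-5 \right)} \right)} - 6\right) + f{\left(-1 \right)}\right) w{\left(19 \right)} = \left(\left(\left(-7\right) 1 - 6\right) - 18\right) 6 = \left(\left(-7 - 6\right) - 18\right) 6 = \left(-13 - 18\right) 6 = \left(-31\right) 6 = -186$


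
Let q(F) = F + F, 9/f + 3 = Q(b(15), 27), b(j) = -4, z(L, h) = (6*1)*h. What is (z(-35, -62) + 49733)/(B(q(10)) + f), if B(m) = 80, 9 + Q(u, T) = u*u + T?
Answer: 1530191/2489 ≈ 614.78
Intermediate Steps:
z(L, h) = 6*h
Q(u, T) = -9 + T + u² (Q(u, T) = -9 + (u*u + T) = -9 + (u² + T) = -9 + (T + u²) = -9 + T + u²)
f = 9/31 (f = 9/(-3 + (-9 + 27 + (-4)²)) = 9/(-3 + (-9 + 27 + 16)) = 9/(-3 + 34) = 9/31 ≈ 0.29032)
q(F) = 2*F
(z(-35, -62) + 49733)/(B(q(10)) + f) = (6*(-62) + 49733)/(80 + 9/31) = (-372 + 49733)/(2489/31) = 49361*(31/2489) = 1530191/2489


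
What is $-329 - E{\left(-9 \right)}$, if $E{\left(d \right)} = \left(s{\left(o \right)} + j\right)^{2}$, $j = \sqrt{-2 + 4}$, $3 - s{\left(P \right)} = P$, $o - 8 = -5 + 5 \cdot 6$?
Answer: $-1231 + 60 \sqrt{2} \approx -1146.1$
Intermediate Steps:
$o = 33$ ($o = 8 + \left(-5 + 5 \cdot 6\right) = 8 + \left(-5 + 30\right) = 8 + 25 = 33$)
$s{\left(P \right)} = 3 - P$
$j = \sqrt{2} \approx 1.4142$
$E{\left(d \right)} = \left(-30 + \sqrt{2}\right)^{2}$ ($E{\left(d \right)} = \left(\left(3 - 33\right) + \sqrt{2}\right)^{2} = \left(-30 + \sqrt{2}\right)^{2}$)
$-329 - E{\left(-9 \right)} = -329 - \left(30 - \sqrt{2}\right)^{2}$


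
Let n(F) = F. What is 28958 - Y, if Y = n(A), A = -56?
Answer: 29014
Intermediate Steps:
Y = -56
28958 - Y = 28958 - 1*(-56) = 28958 + 56 = 29014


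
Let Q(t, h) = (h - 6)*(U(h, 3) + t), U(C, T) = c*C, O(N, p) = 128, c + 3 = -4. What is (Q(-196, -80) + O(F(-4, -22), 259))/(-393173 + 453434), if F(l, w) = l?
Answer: -10392/20087 ≈ -0.51735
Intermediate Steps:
c = -7 (c = -3 - 4 = -7)
U(C, T) = -7*C
Q(t, h) = (-6 + h)*(t - 7*h) (Q(t, h) = (h - 6)*(-7*h + t) = (-6 + h)*(t - 7*h))
(Q(-196, -80) + O(F(-4, -22), 259))/(-393173 + 453434) = ((-7*(-80)**2 - 6*(-196) + 42*(-80) - 80*(-196)) + 128)/(-393173 + 453434) = ((-7*6400 + 1176 - 3360 + 15680) + 128)/60261 = ((-44800 + 1176 - 3360 + 15680) + 128)*(1/60261) = (-31304 + 128)*(1/60261) = -31176*1/60261 = -10392/20087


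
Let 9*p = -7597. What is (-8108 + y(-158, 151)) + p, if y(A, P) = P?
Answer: -79210/9 ≈ -8801.1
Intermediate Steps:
p = -7597/9 (p = (⅑)*(-7597) = -7597/9 ≈ -844.11)
(-8108 + y(-158, 151)) + p = (-8108 + 151) - 7597/9 = -7957 - 7597/9 = -79210/9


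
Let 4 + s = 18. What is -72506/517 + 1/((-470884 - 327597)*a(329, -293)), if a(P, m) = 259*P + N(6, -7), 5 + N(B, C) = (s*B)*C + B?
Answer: -4899277994377381/34934029226448 ≈ -140.24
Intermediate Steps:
s = 14 (s = -4 + 18 = 14)
N(B, C) = -5 + B + 14*B*C (N(B, C) = -5 + ((14*B)*C + B) = -5 + (14*B*C + B) = -5 + (B + 14*B*C) = -5 + B + 14*B*C)
a(P, m) = -587 + 259*P (a(P, m) = 259*P + (-5 + 6 + 14*6*(-7)) = 259*P + (-5 + 6 - 588) = 259*P - 587 = -587 + 259*P)
-72506/517 + 1/((-470884 - 327597)*a(329, -293)) = -72506/517 + 1/((-470884 - 327597)*(-587 + 259*329)) = -72506*1/517 + 1/((-798481)*(-587 + 85211)) = -72506/517 - 1/798481/84624 = -72506/517 - 1/798481*1/84624 = -72506/517 - 1/67570656144 = -4899277994377381/34934029226448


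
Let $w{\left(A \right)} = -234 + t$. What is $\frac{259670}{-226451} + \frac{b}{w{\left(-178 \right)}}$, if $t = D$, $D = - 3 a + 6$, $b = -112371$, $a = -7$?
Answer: $\frac{8464257877}{15625119} \approx 541.71$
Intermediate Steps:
$D = 27$ ($D = \left(-3\right) \left(-7\right) + 6 = 21 + 6 = 27$)
$t = 27$
$w{\left(A \right)} = -207$ ($w{\left(A \right)} = -234 + 27 = -207$)
$\frac{259670}{-226451} + \frac{b}{w{\left(-178 \right)}} = \frac{259670}{-226451} - \frac{112371}{-207} = 259670 \left(- \frac{1}{226451}\right) - - \frac{37457}{69} = - \frac{259670}{226451} + \frac{37457}{69} = \frac{8464257877}{15625119}$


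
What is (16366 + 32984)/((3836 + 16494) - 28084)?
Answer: -24675/3877 ≈ -6.3645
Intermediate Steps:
(16366 + 32984)/((3836 + 16494) - 28084) = 49350/(20330 - 28084) = 49350/(-7754) = 49350*(-1/7754) = -24675/3877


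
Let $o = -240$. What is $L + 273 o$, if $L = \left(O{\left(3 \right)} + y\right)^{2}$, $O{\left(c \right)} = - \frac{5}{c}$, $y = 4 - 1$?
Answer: $- \frac{589664}{9} \approx -65518.0$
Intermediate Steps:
$y = 3$
$L = \frac{16}{9}$ ($L = \left(- \frac{5}{3} + 3\right)^{2} = \left(\frac{4}{3}\right)^{2} = \frac{16}{9} \approx 1.7778$)
$L + 273 o = \frac{16}{9} + 273 \left(-240\right) = \frac{16}{9} - 65520 = - \frac{589664}{9}$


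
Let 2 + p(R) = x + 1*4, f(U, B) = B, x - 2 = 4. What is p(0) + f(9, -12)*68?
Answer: -808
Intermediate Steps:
x = 6 (x = 2 + 4 = 6)
p(R) = 8 (p(R) = -2 + (6 + 1*4) = -2 + (6 + 4) = -2 + 10 = 8)
p(0) + f(9, -12)*68 = 8 - 12*68 = 8 - 816 = -808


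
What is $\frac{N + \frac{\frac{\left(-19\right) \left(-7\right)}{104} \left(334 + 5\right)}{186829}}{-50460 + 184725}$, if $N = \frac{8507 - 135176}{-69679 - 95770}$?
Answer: $\frac{822888543189}{143874337411568920} \approx 5.7195 \cdot 10^{-6}$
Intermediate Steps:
$N = \frac{126669}{165449}$ ($N = - \frac{126669}{-165449} = \left(-126669\right) \left(- \frac{1}{165449}\right) = \frac{126669}{165449} \approx 0.76561$)
$\frac{N + \frac{\frac{\left(-19\right) \left(-7\right)}{104} \left(334 + 5\right)}{186829}}{-50460 + 184725} = \frac{\frac{126669}{165449} + \frac{\frac{\left(-19\right) \left(-7\right)}{104} \left(334 + 5\right)}{186829}}{-50460 + 184725} = \frac{\frac{126669}{165449} + 133 \cdot \frac{1}{104} \cdot 339 \cdot \frac{1}{186829}}{134265} = \left(\frac{126669}{165449} + \frac{133}{104} \cdot 339 \cdot \frac{1}{186829}\right) \frac{1}{134265} = \left(\frac{126669}{165449} + \frac{45087}{104} \cdot \frac{1}{186829}\right) \frac{1}{134265} = \left(\frac{126669}{165449} + \frac{45087}{19430216}\right) \frac{1}{134265} = \frac{2468665629567}{3214709806984} \cdot \frac{1}{134265} = \frac{822888543189}{143874337411568920}$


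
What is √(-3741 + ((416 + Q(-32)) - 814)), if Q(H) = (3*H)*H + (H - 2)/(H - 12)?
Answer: I*√516054/22 ≈ 32.653*I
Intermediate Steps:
Q(H) = 3*H² + (-2 + H)/(-12 + H)
√(-3741 + ((416 + Q(-32)) - 814)) = √(-3741 + ((416 + (-2 - 32 - 36*(-32)² + 3*(-32)³)/(-12 - 32)) - 814)) = √(-3741 + ((416 + (-2 - 32 - 36*1024 + 3*(-32768))/(-44)) - 814)) = √(-3741 + ((416 - (-2 - 32 - 36864 - 98304)/44) - 814)) = √(-3741 + ((416 - 1/44*(-135202)) - 814)) = √(-3741 + ((416 + 67601/22) - 814)) = √(-3741 + (76753/22 - 814)) = √(-3741 + 58845/22) = √(-23457/22) = I*√516054/22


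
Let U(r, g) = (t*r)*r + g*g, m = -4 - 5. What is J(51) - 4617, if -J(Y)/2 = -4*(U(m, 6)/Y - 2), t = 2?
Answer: -78233/17 ≈ -4601.9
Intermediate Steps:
m = -9
U(r, g) = g**2 + 2*r**2 (U(r, g) = (2*r)*r + g*g = 2*r**2 + g**2 = g**2 + 2*r**2)
J(Y) = -16 + 1584/Y (J(Y) = -(-8)*((6**2 + 2*(-9)**2)/Y - 2) = -(-8)*((36 + 2*81)/Y - 2) = -(-8)*((36 + 162)/Y - 2) = -(-8)*(198/Y - 2) = -(-8)*(-2 + 198/Y) = -2*(8 - 792/Y) = -16 + 1584/Y)
J(51) - 4617 = (-16 + 1584/51) - 4617 = (-16 + 1584*(1/51)) - 4617 = (-16 + 528/17) - 4617 = 256/17 - 4617 = -78233/17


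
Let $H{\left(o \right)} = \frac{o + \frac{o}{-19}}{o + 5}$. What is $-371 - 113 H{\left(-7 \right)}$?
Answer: $- \frac{14168}{19} \approx -745.68$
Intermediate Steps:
$H{\left(o \right)} = \frac{18 o}{19 \left(5 + o\right)}$ ($H{\left(o \right)} = \frac{o + o \left(- \frac{1}{19}\right)}{5 + o} = \frac{o - \frac{o}{19}}{5 + o} = \frac{\frac{18}{19} o}{5 + o} = \frac{18 o}{19 \left(5 + o\right)}$)
$-371 - 113 H{\left(-7 \right)} = -371 - 113 \cdot \frac{18}{19} \left(-7\right) \frac{1}{5 - 7} = -371 - 113 \cdot \frac{18}{19} \left(-7\right) \frac{1}{-2} = -371 - 113 \cdot \frac{18}{19} \left(-7\right) \left(- \frac{1}{2}\right) = -371 - \frac{7119}{19} = - \frac{14168}{19}$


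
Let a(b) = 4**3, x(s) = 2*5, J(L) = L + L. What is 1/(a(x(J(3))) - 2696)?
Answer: -1/2632 ≈ -0.00037994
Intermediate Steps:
J(L) = 2*L
x(s) = 10
a(b) = 64
1/(a(x(J(3))) - 2696) = 1/(64 - 2696) = 1/(-2632) = -1/2632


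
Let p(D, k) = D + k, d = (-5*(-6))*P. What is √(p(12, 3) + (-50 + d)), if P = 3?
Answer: √55 ≈ 7.4162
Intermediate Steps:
d = 90 (d = -5*(-6)*3 = 30*3 = 90)
√(p(12, 3) + (-50 + d)) = √((12 + 3) + (-50 + 90)) = √(15 + 40) = √55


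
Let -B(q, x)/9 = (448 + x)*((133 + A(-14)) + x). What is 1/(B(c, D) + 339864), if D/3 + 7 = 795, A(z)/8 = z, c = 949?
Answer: -1/60019716 ≈ -1.6661e-8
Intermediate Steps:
A(z) = 8*z
D = 2364 (D = -21 + 3*795 = -21 + 2385 = 2364)
B(q, x) = -9*(21 + x)*(448 + x) (B(q, x) = -9*(448 + x)*((133 + 8*(-14)) + x) = -9*(448 + x)*((133 - 112) + x) = -9*(448 + x)*(21 + x) = -9*(21 + x)*(448 + x))
1/(B(c, D) + 339864) = 1/((-84672 - 4221*2364 - 9*2364²) + 339864) = 1/((-84672 - 9978444 - 9*5588496) + 339864) = 1/((-84672 - 9978444 - 50296464) + 339864) = 1/(-60359580 + 339864) = 1/(-60019716) = -1/60019716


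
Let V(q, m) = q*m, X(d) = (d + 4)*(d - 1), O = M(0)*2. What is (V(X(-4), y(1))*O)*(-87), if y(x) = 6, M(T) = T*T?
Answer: 0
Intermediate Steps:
M(T) = T**2
O = 0 (O = 0**2*2 = 0*2 = 0)
X(d) = (-1 + d)*(4 + d) (X(d) = (4 + d)*(-1 + d) = (-1 + d)*(4 + d))
V(q, m) = m*q
(V(X(-4), y(1))*O)*(-87) = ((6*(-4 + (-4)**2 + 3*(-4)))*0)*(-87) = ((6*(-4 + 16 - 12))*0)*(-87) = ((6*0)*0)*(-87) = (0*0)*(-87) = 0*(-87) = 0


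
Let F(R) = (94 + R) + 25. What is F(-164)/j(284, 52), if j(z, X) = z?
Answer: -45/284 ≈ -0.15845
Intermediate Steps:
F(R) = 119 + R
F(-164)/j(284, 52) = (119 - 164)/284 = -45*1/284 = -45/284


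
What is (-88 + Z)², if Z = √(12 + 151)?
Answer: (88 - √163)² ≈ 5660.0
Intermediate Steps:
Z = √163 ≈ 12.767
(-88 + Z)² = (-88 + √163)²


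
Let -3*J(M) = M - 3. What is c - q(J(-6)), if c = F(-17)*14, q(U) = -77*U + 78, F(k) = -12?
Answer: -15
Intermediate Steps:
J(M) = 1 - M/3 (J(M) = -(M - 3)/3 = -(-3 + M)/3 = 1 - M/3)
q(U) = 78 - 77*U
c = -168 (c = -12*14 = -168)
c - q(J(-6)) = -168 - (78 - 77*(1 - ⅓*(-6))) = -168 - (78 - 77*(1 + 2)) = -168 - (78 - 77*3) = -168 - (78 - 231) = -168 - 1*(-153) = -168 + 153 = -15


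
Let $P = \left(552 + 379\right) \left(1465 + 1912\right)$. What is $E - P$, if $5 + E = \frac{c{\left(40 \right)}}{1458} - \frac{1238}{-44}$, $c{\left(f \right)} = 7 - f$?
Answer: $- \frac{8403815468}{2673} \approx -3.144 \cdot 10^{6}$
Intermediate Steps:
$E = \frac{61783}{2673}$ ($E = -5 + \left(\frac{7 - 40}{1458} - \frac{1238}{-44}\right) = -5 + \left(\left(7 - 40\right) \frac{1}{1458} - - \frac{619}{22}\right) = -5 + \left(\left(-33\right) \frac{1}{1458} + \frac{619}{22}\right) = -5 + \left(- \frac{11}{486} + \frac{619}{22}\right) = -5 + \frac{75148}{2673} = \frac{61783}{2673} \approx 23.114$)
$P = 3143987$ ($P = 931 \cdot 3377 = 3143987$)
$E - P = \frac{61783}{2673} - 3143987 = - \frac{8403815468}{2673}$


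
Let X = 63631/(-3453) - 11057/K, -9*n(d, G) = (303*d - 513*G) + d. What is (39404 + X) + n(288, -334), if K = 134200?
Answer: 4920993018779/463392600 ≈ 10619.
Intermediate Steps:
n(d, G) = 57*G - 304*d/9 (n(d, G) = -((303*d - 513*G) + d)/9 = -((-513*G + 303*d) + d)/9 = -(-513*G + 304*d)/9 = 57*G - 304*d/9)
X = -8577460021/463392600 (X = 63631/(-3453) - 11057/134200 = 63631*(-1/3453) - 11057*1/134200 = -63631/3453 - 11057/134200 = -8577460021/463392600 ≈ -18.510)
(39404 + X) + n(288, -334) = (39404 - 8577460021/463392600) + (57*(-334) - 304/9*288) = 18250944550379/463392600 + (-19038 - 9728) = 18250944550379/463392600 - 28766 = 4920993018779/463392600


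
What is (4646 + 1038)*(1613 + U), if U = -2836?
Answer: -6951532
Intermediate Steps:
(4646 + 1038)*(1613 + U) = (4646 + 1038)*(1613 - 2836) = 5684*(-1223) = -6951532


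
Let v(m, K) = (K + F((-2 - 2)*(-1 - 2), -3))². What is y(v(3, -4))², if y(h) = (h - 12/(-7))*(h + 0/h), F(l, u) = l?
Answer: 866713600/49 ≈ 1.7688e+7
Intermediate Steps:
v(m, K) = (12 + K)² (v(m, K) = (K + (-2 - 2)*(-1 - 2))² = (K - 4*(-3))² = (K + 12)² = (12 + K)²)
y(h) = h*(12/7 + h) (y(h) = (h - 12*(-⅐))*(h + 0) = (h + 12/7)*h = (12/7 + h)*h = h*(12/7 + h))
y(v(3, -4))² = ((12 - 4)²*(12 + 7*(12 - 4)²)/7)² = ((⅐)*8²*(12 + 7*8²))² = ((⅐)*64*(12 + 7*64))² = ((⅐)*64*(12 + 448))² = ((⅐)*64*460)² = (29440/7)² = 866713600/49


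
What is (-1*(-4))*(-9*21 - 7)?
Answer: -784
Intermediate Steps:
(-1*(-4))*(-9*21 - 7) = 4*(-189 - 7) = 4*(-196) = -784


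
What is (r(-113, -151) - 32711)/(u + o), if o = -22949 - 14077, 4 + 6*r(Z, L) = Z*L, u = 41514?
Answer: -179207/26928 ≈ -6.6550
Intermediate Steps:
r(Z, L) = -⅔ + L*Z/6 (r(Z, L) = -⅔ + (Z*L)/6 = -⅔ + (L*Z)/6 = -⅔ + L*Z/6)
o = -37026
(r(-113, -151) - 32711)/(u + o) = ((-⅔ + (⅙)*(-151)*(-113)) - 32711)/(41514 - 37026) = ((-⅔ + 17063/6) - 32711)/4488 = (17059/6 - 32711)*(1/4488) = -179207/6*1/4488 = -179207/26928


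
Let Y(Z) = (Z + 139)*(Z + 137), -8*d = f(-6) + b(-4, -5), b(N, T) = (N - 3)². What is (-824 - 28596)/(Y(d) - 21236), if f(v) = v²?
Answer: 1882880/320807 ≈ 5.8692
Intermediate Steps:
b(N, T) = (-3 + N)²
d = -85/8 (d = -((-6)² + (-3 - 4)²)/8 = -(36 + (-7)²)/8 = -(36 + 49)/8 = -⅛*85 = -85/8 ≈ -10.625)
Y(Z) = (137 + Z)*(139 + Z) (Y(Z) = (139 + Z)*(137 + Z) = (137 + Z)*(139 + Z))
(-824 - 28596)/(Y(d) - 21236) = (-824 - 28596)/((19043 + (-85/8)² + 276*(-85/8)) - 21236) = -29420/((19043 + 7225/64 - 5865/2) - 21236) = -29420/(1038297/64 - 21236) = -29420/(-320807/64) = -29420*(-64/320807) = 1882880/320807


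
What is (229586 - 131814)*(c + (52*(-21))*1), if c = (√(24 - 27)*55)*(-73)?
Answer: -106767024 - 392554580*I*√3 ≈ -1.0677e+8 - 6.7992e+8*I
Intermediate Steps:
c = -4015*I*√3 (c = (√(-3)*55)*(-73) = ((I*√3)*55)*(-73) = (55*I*√3)*(-73) = -4015*I*√3 ≈ -6954.2*I)
(229586 - 131814)*(c + (52*(-21))*1) = (229586 - 131814)*(-4015*I*√3 + (52*(-21))*1) = 97772*(-4015*I*√3 - 1092*1) = 97772*(-4015*I*√3 - 1092) = 97772*(-1092 - 4015*I*√3) = -106767024 - 392554580*I*√3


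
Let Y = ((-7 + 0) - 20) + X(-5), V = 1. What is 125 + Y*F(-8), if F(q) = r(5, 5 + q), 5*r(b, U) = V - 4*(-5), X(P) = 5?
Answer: 163/5 ≈ 32.600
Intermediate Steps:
Y = -22 (Y = ((-7 + 0) - 20) + 5 = (-7 - 20) + 5 = -27 + 5 = -22)
r(b, U) = 21/5 (r(b, U) = (1 - 4*(-5))/5 = (1 + 20)/5 = (⅕)*21 = 21/5)
F(q) = 21/5
125 + Y*F(-8) = 125 - 22*21/5 = 125 - 462/5 = 163/5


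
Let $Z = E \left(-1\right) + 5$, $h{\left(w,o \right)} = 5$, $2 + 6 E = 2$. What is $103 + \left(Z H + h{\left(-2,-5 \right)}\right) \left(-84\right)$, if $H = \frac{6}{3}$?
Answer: $-1157$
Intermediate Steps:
$E = 0$ ($E = - \frac{1}{3} + \frac{1}{6} \cdot 2 = - \frac{1}{3} + \frac{1}{3} = 0$)
$H = 2$ ($H = 6 \cdot \frac{1}{3} = 2$)
$Z = 5$ ($Z = 0 \left(-1\right) + 5 = 0 + 5 = 5$)
$103 + \left(Z H + h{\left(-2,-5 \right)}\right) \left(-84\right) = 103 + \left(5 \cdot 2 + 5\right) \left(-84\right) = 103 + \left(10 + 5\right) \left(-84\right) = 103 + 15 \left(-84\right) = 103 - 1260 = -1157$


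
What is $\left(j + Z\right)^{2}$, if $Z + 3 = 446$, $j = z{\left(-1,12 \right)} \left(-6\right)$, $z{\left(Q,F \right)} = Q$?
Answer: $201601$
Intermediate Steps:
$j = 6$ ($j = \left(-1\right) \left(-6\right) = 6$)
$Z = 443$ ($Z = -3 + 446 = 443$)
$\left(j + Z\right)^{2} = \left(6 + 443\right)^{2} = 449^{2} = 201601$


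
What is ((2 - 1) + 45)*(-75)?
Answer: -3450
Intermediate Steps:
((2 - 1) + 45)*(-75) = (1 + 45)*(-75) = 46*(-75) = -3450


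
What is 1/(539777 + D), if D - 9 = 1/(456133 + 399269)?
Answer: 855402/461734023973 ≈ 1.8526e-6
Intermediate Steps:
D = 7698619/855402 (D = 9 + 1/(456133 + 399269) = 9 + 1/855402 = 7698619/855402 ≈ 9.0000)
1/(539777 + D) = 1/(539777 + 7698619/855402) = 1/(461734023973/855402) = 855402/461734023973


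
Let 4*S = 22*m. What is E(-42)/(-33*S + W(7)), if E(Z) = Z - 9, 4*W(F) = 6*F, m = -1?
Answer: -17/64 ≈ -0.26563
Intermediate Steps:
W(F) = 3*F/2 (W(F) = (6*F)/4 = 3*F/2)
S = -11/2 (S = (22*(-1))/4 = (1/4)*(-22) = -11/2 ≈ -5.5000)
E(Z) = -9 + Z
E(-42)/(-33*S + W(7)) = (-9 - 42)/(-33*(-11/2) + (3/2)*7) = -51/(363/2 + 21/2) = -51/192 = -51*1/192 = -17/64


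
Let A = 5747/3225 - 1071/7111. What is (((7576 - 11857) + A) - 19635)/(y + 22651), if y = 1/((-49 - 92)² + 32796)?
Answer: -4814920264838661/4560553567259300 ≈ -1.0558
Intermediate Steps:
A = 37412942/22932975 (A = 5747*(1/3225) - 1071*1/7111 = 5747/3225 - 1071/7111 = 37412942/22932975 ≈ 1.6314)
y = 1/52677 (y = 1/((-141)² + 32796) = 1/(19881 + 32796) = 1/52677 ≈ 1.8984e-5)
(((7576 - 11857) + A) - 19635)/(y + 22651) = (((7576 - 11857) + 37412942/22932975) - 19635)/(1/52677 + 22651) = ((-4281 + 37412942/22932975) - 19635)/(1193186728/52677) = (-98138653033/22932975 - 19635)*(52677/1193186728) = -548427617158/22932975*52677/1193186728 = -4814920264838661/4560553567259300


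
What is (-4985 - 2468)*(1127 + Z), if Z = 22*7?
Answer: -9547293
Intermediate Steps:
Z = 154
(-4985 - 2468)*(1127 + Z) = (-4985 - 2468)*(1127 + 154) = -7453*1281 = -9547293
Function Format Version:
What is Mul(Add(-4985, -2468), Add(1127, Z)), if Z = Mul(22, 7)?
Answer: -9547293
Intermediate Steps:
Z = 154
Mul(Add(-4985, -2468), Add(1127, Z)) = Mul(Add(-4985, -2468), Add(1127, 154)) = Mul(-7453, 1281) = -9547293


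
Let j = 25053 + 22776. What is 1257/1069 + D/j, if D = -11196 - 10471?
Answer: 36959030/51129201 ≈ 0.72286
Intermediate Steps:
D = -21667
j = 47829
1257/1069 + D/j = 1257/1069 - 21667/47829 = 36959030/51129201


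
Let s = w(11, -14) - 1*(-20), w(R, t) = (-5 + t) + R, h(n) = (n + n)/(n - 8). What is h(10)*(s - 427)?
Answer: -4150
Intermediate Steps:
h(n) = 2*n/(-8 + n) (h(n) = (2*n)/(-8 + n) = 2*n/(-8 + n))
w(R, t) = -5 + R + t
s = 12 (s = (-5 + 11 - 14) - 1*(-20) = -8 + 20 = 12)
h(10)*(s - 427) = (2*10/(-8 + 10))*(12 - 427) = (2*10/2)*(-415) = (2*10*(1/2))*(-415) = 10*(-415) = -4150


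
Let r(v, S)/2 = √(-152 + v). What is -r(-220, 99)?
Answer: -4*I*√93 ≈ -38.575*I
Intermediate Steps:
r(v, S) = 2*√(-152 + v)
-r(-220, 99) = -2*√(-152 - 220) = -2*√(-372) = -2*2*I*√93 = -4*I*√93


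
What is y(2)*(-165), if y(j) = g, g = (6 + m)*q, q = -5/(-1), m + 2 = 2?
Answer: -4950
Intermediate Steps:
m = 0 (m = -2 + 2 = 0)
q = 5 (q = -5*(-1) = 5)
g = 30 (g = (6 + 0)*5 = 6*5 = 30)
y(j) = 30
y(2)*(-165) = 30*(-165) = -4950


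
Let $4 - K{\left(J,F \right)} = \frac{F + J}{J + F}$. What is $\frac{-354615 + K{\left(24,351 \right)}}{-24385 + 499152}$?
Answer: $- \frac{354612}{474767} \approx -0.74692$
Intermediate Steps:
$K{\left(J,F \right)} = 3$ ($K{\left(J,F \right)} = 4 - \frac{F + J}{J + F} = 4 - \frac{F + J}{F + J} = 4 - 1 = 3$)
$\frac{-354615 + K{\left(24,351 \right)}}{-24385 + 499152} = \frac{-354615 + 3}{-24385 + 499152} = - \frac{354612}{474767}$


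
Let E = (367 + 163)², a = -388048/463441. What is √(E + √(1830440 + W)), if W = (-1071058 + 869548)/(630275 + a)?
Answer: √(23966226125291723757871296100 + 292094888227*√156172058691153074581684471190)/292094888227 ≈ 531.27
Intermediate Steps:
a = -388048/463441 (a = -388048*1/463441 = -388048/463441 ≈ -0.83732)
W = -93387995910/292094888227 (W = (-1071058 + 869548)/(630275 - 388048/463441) = -201510/292094888227/463441 = -201510*463441/292094888227 = -93387995910/292094888227 ≈ -0.31972)
E = 280900 (E = 530² = 280900)
√(E + √(1830440 + W)) = √(280900 + √(1830440 - 93387995910/292094888227)) = √(280900 + √(534662073818233970/292094888227)) = √(280900 + √156172058691153074581684471190/292094888227)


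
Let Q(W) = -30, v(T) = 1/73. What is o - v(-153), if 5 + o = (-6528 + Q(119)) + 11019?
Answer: 325287/73 ≈ 4456.0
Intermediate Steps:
v(T) = 1/73
o = 4456 (o = -5 + ((-6528 - 30) + 11019) = -5 + (-6558 + 11019) = -5 + 4461 = 4456)
o - v(-153) = 4456 - 1*1/73 = 4456 - 1/73 = 325287/73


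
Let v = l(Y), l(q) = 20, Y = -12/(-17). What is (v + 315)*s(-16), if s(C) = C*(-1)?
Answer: 5360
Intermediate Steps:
Y = 12/17 (Y = -12*(-1/17) = 12/17 ≈ 0.70588)
v = 20
s(C) = -C
(v + 315)*s(-16) = (20 + 315)*(-1*(-16)) = 335*16 = 5360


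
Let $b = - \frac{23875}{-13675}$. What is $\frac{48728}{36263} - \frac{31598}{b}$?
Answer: $- \frac{626727000638}{34631165} \approx -18097.0$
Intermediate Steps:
$b = \frac{955}{547}$ ($b = \left(-23875\right) \left(- \frac{1}{13675}\right) = \frac{955}{547} \approx 1.7459$)
$\frac{48728}{36263} - \frac{31598}{b} = \frac{48728}{36263} - \frac{31598}{\frac{955}{547}} = 48728 \cdot \frac{1}{36263} - \frac{17284106}{955} = \frac{48728}{36263} - \frac{17284106}{955} = - \frac{626727000638}{34631165}$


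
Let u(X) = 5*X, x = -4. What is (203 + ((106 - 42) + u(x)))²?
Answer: 61009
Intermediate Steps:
(203 + ((106 - 42) + u(x)))² = (203 + ((106 - 42) + 5*(-4)))² = (203 + (64 - 20))² = (203 + 44)² = 247² = 61009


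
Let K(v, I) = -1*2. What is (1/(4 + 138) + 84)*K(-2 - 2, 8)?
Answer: -11929/71 ≈ -168.01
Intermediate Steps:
K(v, I) = -2
(1/(4 + 138) + 84)*K(-2 - 2, 8) = (1/(4 + 138) + 84)*(-2) = (1/142 + 84)*(-2) = (11929/142)*(-2) = -11929/71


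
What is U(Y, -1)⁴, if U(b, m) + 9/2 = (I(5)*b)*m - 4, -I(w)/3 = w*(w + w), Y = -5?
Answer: 5295931061521/16 ≈ 3.3100e+11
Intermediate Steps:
I(w) = -6*w² (I(w) = -3*w*(w + w) = -3*w*2*w = -6*w²)
U(b, m) = -17/2 - 150*b*m (U(b, m) = -9/2 + (((-6*5²)*b)*m - 4) = -9/2 + (((-6*25)*b)*m - 4) = -9/2 + ((-150*b)*m - 4) = -9/2 + (-150*b*m - 4) = -9/2 + (-4 - 150*b*m) = -17/2 - 150*b*m)
U(Y, -1)⁴ = (-17/2 - 150*(-5)*(-1))⁴ = (-17/2 - 750)⁴ = (-1517/2)⁴ = 5295931061521/16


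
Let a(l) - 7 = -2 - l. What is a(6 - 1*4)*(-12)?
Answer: -36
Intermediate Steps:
a(l) = 5 - l (a(l) = 7 + (-2 - l) = 5 - l)
a(6 - 1*4)*(-12) = (5 - (6 - 1*4))*(-12) = (5 - (6 - 4))*(-12) = (5 - 1*2)*(-12) = (5 - 2)*(-12) = 3*(-12) = -36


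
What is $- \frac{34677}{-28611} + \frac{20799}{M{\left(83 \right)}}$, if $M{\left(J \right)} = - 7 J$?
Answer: $- \frac{63881428}{1846999} \approx -34.587$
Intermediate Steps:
$- \frac{34677}{-28611} + \frac{20799}{M{\left(83 \right)}} = - \frac{34677}{-28611} + \frac{20799}{\left(-7\right) 83} = \left(-34677\right) \left(- \frac{1}{28611}\right) + \frac{20799}{-581} = \frac{3853}{3179} + 20799 \left(- \frac{1}{581}\right) = \frac{3853}{3179} - \frac{20799}{581} = - \frac{63881428}{1846999}$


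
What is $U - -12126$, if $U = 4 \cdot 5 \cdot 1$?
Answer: $12146$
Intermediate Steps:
$U = 20$ ($U = 20 \cdot 1 = 20$)
$U - -12126 = 20 - -12126 = 20 + 12126 = 12146$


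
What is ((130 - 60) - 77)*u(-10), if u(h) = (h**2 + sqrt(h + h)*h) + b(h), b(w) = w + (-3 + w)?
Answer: -539 + 140*I*sqrt(5) ≈ -539.0 + 313.05*I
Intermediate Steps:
b(w) = -3 + 2*w
u(h) = -3 + h**2 + 2*h + sqrt(2)*h**(3/2) (u(h) = (h**2 + sqrt(h + h)*h) + (-3 + 2*h) = (h**2 + sqrt(2*h)*h) + (-3 + 2*h) = (h**2 + (sqrt(2)*sqrt(h))*h) + (-3 + 2*h) = (h**2 + sqrt(2)*h**(3/2)) + (-3 + 2*h) = -3 + h**2 + 2*h + sqrt(2)*h**(3/2))
((130 - 60) - 77)*u(-10) = ((130 - 60) - 77)*(-3 + (-10)**2 + 2*(-10) + sqrt(2)*(-10)**(3/2)) = (70 - 77)*(-3 + 100 - 20 + sqrt(2)*(-10*I*sqrt(10))) = -7*(-3 + 100 - 20 - 20*I*sqrt(5)) = -7*(77 - 20*I*sqrt(5)) = -539 + 140*I*sqrt(5)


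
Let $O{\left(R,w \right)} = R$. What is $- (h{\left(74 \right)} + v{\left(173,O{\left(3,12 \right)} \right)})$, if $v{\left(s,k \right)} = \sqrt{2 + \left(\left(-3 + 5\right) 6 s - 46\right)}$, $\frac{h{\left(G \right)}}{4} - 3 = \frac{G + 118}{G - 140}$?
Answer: $- \frac{4}{11} - 4 \sqrt{127} \approx -45.441$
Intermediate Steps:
$h{\left(G \right)} = 12 + \frac{4 \left(118 + G\right)}{-140 + G}$ ($h{\left(G \right)} = 12 + 4 \frac{G + 118}{G - 140} = 12 + 4 \frac{118 + G}{-140 + G} = 12 + \frac{4 \left(118 + G\right)}{-140 + G}$)
$v{\left(s,k \right)} = \sqrt{-44 + 12 s}$ ($v{\left(s,k \right)} = \sqrt{2 + \left(2 \cdot 6 s - 46\right)} = \sqrt{2 + \left(12 s - 46\right)} = \sqrt{2 + \left(-46 + 12 s\right)} = \sqrt{-44 + 12 s}$)
$- (h{\left(74 \right)} + v{\left(173,O{\left(3,12 \right)} \right)}) = - (\frac{8 \left(-151 + 2 \cdot 74\right)}{-140 + 74} + 2 \sqrt{-11 + 3 \cdot 173}) = - (\frac{8 \left(-151 + 148\right)}{-66} + 2 \sqrt{-11 + 519}) = - (8 \left(- \frac{1}{66}\right) \left(-3\right) + 2 \sqrt{508}) = - (\frac{4}{11} + 2 \cdot 2 \sqrt{127}) = - (\frac{4}{11} + 4 \sqrt{127}) = - \frac{4}{11} - 4 \sqrt{127}$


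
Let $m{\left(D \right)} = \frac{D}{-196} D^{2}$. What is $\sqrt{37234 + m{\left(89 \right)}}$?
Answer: $\frac{\sqrt{6592895}}{14} \approx 183.4$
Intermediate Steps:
$m{\left(D \right)} = - \frac{D^{3}}{196}$ ($m{\left(D \right)} = D \left(- \frac{1}{196}\right) D^{2} = - \frac{D}{196} D^{2} = - \frac{D^{3}}{196}$)
$\sqrt{37234 + m{\left(89 \right)}} = \sqrt{37234 - \frac{89^{3}}{196}} = \sqrt{37234 - \frac{704969}{196}} = \sqrt{\frac{6592895}{196}} = \frac{\sqrt{6592895}}{14}$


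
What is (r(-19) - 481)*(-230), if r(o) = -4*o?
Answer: 93150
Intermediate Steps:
(r(-19) - 481)*(-230) = (-4*(-19) - 481)*(-230) = (76 - 481)*(-230) = -405*(-230) = 93150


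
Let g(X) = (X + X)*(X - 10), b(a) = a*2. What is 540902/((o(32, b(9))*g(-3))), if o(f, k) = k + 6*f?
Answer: 270451/8190 ≈ 33.022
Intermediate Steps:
b(a) = 2*a
g(X) = 2*X*(-10 + X) (g(X) = (2*X)*(-10 + X) = 2*X*(-10 + X))
540902/((o(32, b(9))*g(-3))) = 540902/(((2*9 + 6*32)*(2*(-3)*(-10 - 3)))) = 540902/(((18 + 192)*(2*(-3)*(-13)))) = 540902/((210*78)) = 540902/16380 = 540902*(1/16380) = 270451/8190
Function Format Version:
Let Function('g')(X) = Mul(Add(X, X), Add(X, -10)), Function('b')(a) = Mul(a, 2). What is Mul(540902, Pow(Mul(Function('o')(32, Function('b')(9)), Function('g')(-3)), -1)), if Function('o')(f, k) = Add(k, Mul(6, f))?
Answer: Rational(270451, 8190) ≈ 33.022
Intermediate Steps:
Function('b')(a) = Mul(2, a)
Function('g')(X) = Mul(2, X, Add(-10, X)) (Function('g')(X) = Mul(Mul(2, X), Add(-10, X)) = Mul(2, X, Add(-10, X)))
Mul(540902, Pow(Mul(Function('o')(32, Function('b')(9)), Function('g')(-3)), -1)) = Mul(540902, Pow(Mul(Add(Mul(2, 9), Mul(6, 32)), Mul(2, -3, Add(-10, -3))), -1)) = Mul(540902, Pow(Mul(Add(18, 192), Mul(2, -3, -13)), -1)) = Mul(540902, Pow(Mul(210, 78), -1)) = Mul(540902, Pow(16380, -1)) = Mul(540902, Rational(1, 16380)) = Rational(270451, 8190)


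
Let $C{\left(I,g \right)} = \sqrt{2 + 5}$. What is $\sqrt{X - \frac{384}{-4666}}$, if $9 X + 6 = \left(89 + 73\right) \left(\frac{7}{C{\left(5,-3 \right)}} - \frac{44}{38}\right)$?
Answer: $\frac{\sqrt{-378904625034 + 318311034498 \sqrt{7}}}{132981} \approx 5.1183$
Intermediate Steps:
$C{\left(I,g \right)} = \sqrt{7}$
$X = - \frac{1226}{57} + 18 \sqrt{7}$ ($X = - \frac{2}{3} + \frac{\left(89 + 73\right) \left(\frac{7}{\sqrt{7}} - \frac{44}{38}\right)}{9} = - \frac{2}{3} + \frac{162 \left(7 \frac{\sqrt{7}}{7} - \frac{22}{19}\right)}{9} = - \frac{2}{3} + \frac{162 \left(\sqrt{7} - \frac{22}{19}\right)}{9} = - \frac{2}{3} + \frac{162 \left(- \frac{22}{19} + \sqrt{7}\right)}{9} = - \frac{2}{3} + \frac{- \frac{3564}{19} + 162 \sqrt{7}}{9} = - \frac{2}{3} - \left(\frac{396}{19} - 18 \sqrt{7}\right) = - \frac{1226}{57} + 18 \sqrt{7} \approx 26.115$)
$\sqrt{X - \frac{384}{-4666}} = \sqrt{\left(- \frac{1226}{57} + 18 \sqrt{7}\right) - \frac{384}{-4666}} = \sqrt{\left(- \frac{1226}{57} + 18 \sqrt{7}\right) - - \frac{192}{2333}} = \sqrt{\left(- \frac{1226}{57} + 18 \sqrt{7}\right) + \frac{192}{2333}} = \sqrt{- \frac{2849314}{132981} + 18 \sqrt{7}}$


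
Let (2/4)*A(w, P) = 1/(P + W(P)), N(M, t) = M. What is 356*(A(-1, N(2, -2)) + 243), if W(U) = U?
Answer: 86686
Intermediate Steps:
A(w, P) = 1/P (A(w, P) = 2/(P + P) = 2/((2*P)) = 2*(1/(2*P)) = 1/P)
356*(A(-1, N(2, -2)) + 243) = 356*(1/2 + 243) = 356*(½ + 243) = 356*(487/2) = 86686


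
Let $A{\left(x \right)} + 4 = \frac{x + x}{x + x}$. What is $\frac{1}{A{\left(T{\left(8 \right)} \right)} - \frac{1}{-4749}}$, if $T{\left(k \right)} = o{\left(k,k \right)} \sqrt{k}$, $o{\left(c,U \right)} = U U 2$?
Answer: $- \frac{4749}{14246} \approx -0.33336$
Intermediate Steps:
$o{\left(c,U \right)} = 2 U^{2}$ ($o{\left(c,U \right)} = U^{2} \cdot 2 = 2 U^{2}$)
$T{\left(k \right)} = 2 k^{\frac{5}{2}}$ ($T{\left(k \right)} = 2 k^{2} \sqrt{k} = 2 k^{\frac{5}{2}}$)
$A{\left(x \right)} = -3$ ($A{\left(x \right)} = -4 + \frac{x + x}{x + x} = -4 + \frac{2 x}{2 x} = -4 + 2 x \frac{1}{2 x} = -4 + 1 = -3$)
$\frac{1}{A{\left(T{\left(8 \right)} \right)} - \frac{1}{-4749}} = \frac{1}{-3 - \frac{1}{-4749}} = \frac{1}{-3 - - \frac{1}{4749}} = \frac{1}{-3 + \frac{1}{4749}} = \frac{1}{- \frac{14246}{4749}} = - \frac{4749}{14246}$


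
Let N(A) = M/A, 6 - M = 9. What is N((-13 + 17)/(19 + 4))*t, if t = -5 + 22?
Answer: -1173/4 ≈ -293.25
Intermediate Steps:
M = -3 (M = 6 - 1*9 = 6 - 9 = -3)
N(A) = -3/A
t = 17
N((-13 + 17)/(19 + 4))*t = -3*(19 + 4)/(-13 + 17)*17 = -3/(4/23)*17 = -3/(4*(1/23))*17 = -3/4/23*17 = -3*23/4*17 = -69/4*17 = -1173/4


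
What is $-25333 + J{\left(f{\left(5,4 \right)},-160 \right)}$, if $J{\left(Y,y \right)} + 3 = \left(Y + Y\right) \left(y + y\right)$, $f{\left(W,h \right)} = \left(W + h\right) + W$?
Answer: $-34296$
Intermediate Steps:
$f{\left(W,h \right)} = h + 2 W$
$J{\left(Y,y \right)} = -3 + 4 Y y$ ($J{\left(Y,y \right)} = -3 + \left(Y + Y\right) \left(y + y\right) = -3 + 2 Y 2 y = -3 + 4 Y y$)
$-25333 + J{\left(f{\left(5,4 \right)},-160 \right)} = -25333 + \left(-3 + 4 \left(4 + 2 \cdot 5\right) \left(-160\right)\right) = -25333 + \left(-3 + 4 \left(4 + 10\right) \left(-160\right)\right) = -25333 + \left(-3 + 4 \cdot 14 \left(-160\right)\right) = -25333 - 8963 = -34296$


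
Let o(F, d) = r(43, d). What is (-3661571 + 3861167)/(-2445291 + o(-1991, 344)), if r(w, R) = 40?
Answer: -199596/2445251 ≈ -0.081626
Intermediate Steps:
o(F, d) = 40
(-3661571 + 3861167)/(-2445291 + o(-1991, 344)) = (-3661571 + 3861167)/(-2445291 + 40) = 199596/(-2445251) = 199596*(-1/2445251) = -199596/2445251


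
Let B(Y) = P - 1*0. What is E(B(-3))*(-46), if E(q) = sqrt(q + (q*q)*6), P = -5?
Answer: -46*sqrt(145) ≈ -553.91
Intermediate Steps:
B(Y) = -5 (B(Y) = -5 - 1*0 = -5 + 0 = -5)
E(q) = sqrt(q + 6*q**2) (E(q) = sqrt(q + q**2*6) = sqrt(q + 6*q**2))
E(B(-3))*(-46) = sqrt(-5*(1 + 6*(-5)))*(-46) = sqrt(-5*(1 - 30))*(-46) = sqrt(-5*(-29))*(-46) = sqrt(145)*(-46) = -46*sqrt(145)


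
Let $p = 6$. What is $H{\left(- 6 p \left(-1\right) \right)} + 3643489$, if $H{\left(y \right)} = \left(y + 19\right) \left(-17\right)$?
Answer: $3642554$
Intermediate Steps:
$H{\left(y \right)} = -323 - 17 y$ ($H{\left(y \right)} = \left(19 + y\right) \left(-17\right) = -323 - 17 y$)
$H{\left(- 6 p \left(-1\right) \right)} + 3643489 = \left(-323 - 17 \left(-6\right) 6 \left(-1\right)\right) + 3643489 = \left(-323 - 17 \left(\left(-36\right) \left(-1\right)\right)\right) + 3643489 = \left(-323 - 612\right) + 3643489 = -935 + 3643489 = 3642554$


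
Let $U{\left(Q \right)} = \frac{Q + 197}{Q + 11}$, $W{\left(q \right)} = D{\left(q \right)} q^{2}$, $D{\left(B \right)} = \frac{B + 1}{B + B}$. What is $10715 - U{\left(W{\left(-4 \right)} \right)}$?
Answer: $\frac{181952}{17} \approx 10703.0$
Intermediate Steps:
$D{\left(B \right)} = \frac{1 + B}{2 B}$
$W{\left(q \right)} = \frac{q \left(1 + q\right)}{2}$ ($W{\left(q \right)} = \frac{1 + q}{2 q} q^{2} = \frac{q \left(1 + q\right)}{2}$)
$U{\left(Q \right)} = \frac{197 + Q}{11 + Q}$
$10715 - U{\left(W{\left(-4 \right)} \right)} = 10715 - \frac{197 + \frac{1}{2} \left(-4\right) \left(1 - 4\right)}{11 + \frac{1}{2} \left(-4\right) \left(1 - 4\right)} = 10715 - \frac{197 + \frac{1}{2} \left(-4\right) \left(-3\right)}{11 + \frac{1}{2} \left(-4\right) \left(-3\right)} = 10715 - \frac{197 + 6}{11 + 6} = 10715 - \frac{1}{17} \cdot 203 = 10715 - \frac{203}{17} = \frac{181952}{17}$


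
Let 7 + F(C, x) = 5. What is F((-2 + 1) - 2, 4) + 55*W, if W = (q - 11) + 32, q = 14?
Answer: 1923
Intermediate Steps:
F(C, x) = -2 (F(C, x) = -7 + 5 = -2)
W = 35 (W = (14 - 11) + 32 = 3 + 32 = 35)
F((-2 + 1) - 2, 4) + 55*W = -2 + 55*35 = -2 + 1925 = 1923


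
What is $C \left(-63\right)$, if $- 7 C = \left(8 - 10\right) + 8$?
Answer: $54$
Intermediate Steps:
$C = - \frac{6}{7}$ ($C = - \frac{\left(8 - 10\right) + 8}{7} = - \frac{-2 + 8}{7} = \left(- \frac{1}{7}\right) 6 = - \frac{6}{7} \approx -0.85714$)
$C \left(-63\right) = \left(- \frac{6}{7}\right) \left(-63\right) = 54$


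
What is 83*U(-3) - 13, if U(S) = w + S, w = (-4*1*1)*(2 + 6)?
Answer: -2918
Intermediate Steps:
w = -32 (w = -4*1*8 = -4*8 = -32)
U(S) = -32 + S
83*U(-3) - 13 = 83*(-32 - 3) - 13 = 83*(-35) - 13 = -2905 - 13 = -2918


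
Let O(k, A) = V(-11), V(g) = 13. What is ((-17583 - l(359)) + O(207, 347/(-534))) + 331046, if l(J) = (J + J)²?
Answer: -202048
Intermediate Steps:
O(k, A) = 13
l(J) = 4*J² (l(J) = (2*J)² = 4*J²)
((-17583 - l(359)) + O(207, 347/(-534))) + 331046 = ((-17583 - 4*359²) + 13) + 331046 = ((-17583 - 4*128881) + 13) + 331046 = ((-17583 - 1*515524) + 13) + 331046 = ((-17583 - 515524) + 13) + 331046 = (-533107 + 13) + 331046 = -533094 + 331046 = -202048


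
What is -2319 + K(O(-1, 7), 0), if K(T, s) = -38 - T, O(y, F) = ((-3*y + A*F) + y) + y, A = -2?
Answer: -2344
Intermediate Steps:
O(y, F) = -y - 2*F (O(y, F) = ((-3*y - 2*F) + y) + y = (-2*F - 2*y) + y = -y - 2*F)
-2319 + K(O(-1, 7), 0) = -2319 + (-38 - (-1*(-1) - 2*7)) = -2319 + (-38 - (1 - 14)) = -2319 + (-38 - 1*(-13)) = -2319 + (-38 + 13) = -2319 - 25 = -2344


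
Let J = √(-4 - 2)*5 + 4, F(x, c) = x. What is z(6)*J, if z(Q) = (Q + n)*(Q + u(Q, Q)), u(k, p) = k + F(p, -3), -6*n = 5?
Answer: 372 + 465*I*√6 ≈ 372.0 + 1139.0*I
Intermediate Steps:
n = -⅚ (n = -⅙*5 = -⅚ ≈ -0.83333)
u(k, p) = k + p
z(Q) = 3*Q*(-⅚ + Q) (z(Q) = (Q - ⅚)*(Q + (Q + Q)) = (-⅚ + Q)*(Q + 2*Q) = (-⅚ + Q)*(3*Q) = 3*Q*(-⅚ + Q))
J = 4 + 5*I*√6 (J = √(-6)*5 + 4 = (I*√6)*5 + 4 = 5*I*√6 + 4 = 4 + 5*I*√6 ≈ 4.0 + 12.247*I)
z(6)*J = ((½)*6*(-5 + 6*6))*(4 + 5*I*√6) = ((½)*6*(-5 + 36))*(4 + 5*I*√6) = ((½)*6*31)*(4 + 5*I*√6) = 93*(4 + 5*I*√6) = 372 + 465*I*√6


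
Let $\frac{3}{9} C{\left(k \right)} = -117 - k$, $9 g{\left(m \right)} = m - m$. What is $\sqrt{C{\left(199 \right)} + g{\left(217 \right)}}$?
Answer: $2 i \sqrt{237} \approx 30.79 i$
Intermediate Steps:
$g{\left(m \right)} = 0$ ($g{\left(m \right)} = \frac{m - m}{9} = \frac{1}{9} \cdot 0 = 0$)
$C{\left(k \right)} = -351 - 3 k$ ($C{\left(k \right)} = 3 \left(-117 - k\right) = -351 - 3 k$)
$\sqrt{C{\left(199 \right)} + g{\left(217 \right)}} = \sqrt{\left(-351 - 597\right) + 0} = \sqrt{-948 + 0} = \sqrt{-948} = 2 i \sqrt{237}$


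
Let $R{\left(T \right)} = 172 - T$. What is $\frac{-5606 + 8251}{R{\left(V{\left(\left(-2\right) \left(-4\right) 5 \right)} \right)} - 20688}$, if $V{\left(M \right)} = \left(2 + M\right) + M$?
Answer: $- \frac{2645}{20598} \approx -0.12841$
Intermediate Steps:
$V{\left(M \right)} = 2 + 2 M$
$\frac{-5606 + 8251}{R{\left(V{\left(\left(-2\right) \left(-4\right) 5 \right)} \right)} - 20688} = \frac{-5606 + 8251}{\left(172 - \left(2 + 2 \left(-2\right) \left(-4\right) 5\right)\right) - 20688} = \frac{2645}{\left(172 - \left(2 + 2 \cdot 8 \cdot 5\right)\right) - 20688} = \frac{2645}{\left(172 - \left(2 + 2 \cdot 40\right)\right) - 20688} = \frac{2645}{\left(172 - \left(2 + 80\right)\right) - 20688} = \frac{2645}{\left(172 - 82\right) - 20688} = \frac{2645}{90 - 20688} = \frac{2645}{-20598} = 2645 \left(- \frac{1}{20598}\right) = - \frac{2645}{20598}$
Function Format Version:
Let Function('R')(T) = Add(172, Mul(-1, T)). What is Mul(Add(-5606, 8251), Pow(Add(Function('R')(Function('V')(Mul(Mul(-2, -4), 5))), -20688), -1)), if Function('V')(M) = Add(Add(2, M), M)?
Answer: Rational(-2645, 20598) ≈ -0.12841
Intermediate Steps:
Function('V')(M) = Add(2, Mul(2, M))
Mul(Add(-5606, 8251), Pow(Add(Function('R')(Function('V')(Mul(Mul(-2, -4), 5))), -20688), -1)) = Mul(Add(-5606, 8251), Pow(Add(Add(172, Mul(-1, Add(2, Mul(2, Mul(Mul(-2, -4), 5))))), -20688), -1)) = Mul(2645, Pow(Add(Add(172, Mul(-1, Add(2, Mul(2, Mul(8, 5))))), -20688), -1)) = Mul(2645, Pow(Add(Add(172, Mul(-1, Add(2, Mul(2, 40)))), -20688), -1)) = Mul(2645, Pow(Add(Add(172, Mul(-1, Add(2, 80))), -20688), -1)) = Mul(2645, Pow(Add(Add(172, Mul(-1, 82)), -20688), -1)) = Mul(2645, Pow(Add(Add(172, -82), -20688), -1)) = Mul(2645, Pow(Add(90, -20688), -1)) = Mul(2645, Pow(-20598, -1)) = Mul(2645, Rational(-1, 20598)) = Rational(-2645, 20598)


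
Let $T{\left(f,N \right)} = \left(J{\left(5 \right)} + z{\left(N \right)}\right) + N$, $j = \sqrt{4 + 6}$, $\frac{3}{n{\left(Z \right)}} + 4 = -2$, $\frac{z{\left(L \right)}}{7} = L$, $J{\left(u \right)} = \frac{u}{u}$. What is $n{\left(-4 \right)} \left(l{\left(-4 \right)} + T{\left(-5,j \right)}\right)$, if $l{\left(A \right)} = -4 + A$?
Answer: $\frac{7}{2} - 4 \sqrt{10} \approx -9.1491$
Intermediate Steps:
$J{\left(u \right)} = 1$
$z{\left(L \right)} = 7 L$
$n{\left(Z \right)} = - \frac{1}{2}$ ($n{\left(Z \right)} = \frac{3}{-4 - 2} = \frac{3}{-6} = 3 \left(- \frac{1}{6}\right) = - \frac{1}{2}$)
$j = \sqrt{10} \approx 3.1623$
$T{\left(f,N \right)} = 1 + 8 N$ ($T{\left(f,N \right)} = \left(1 + 7 N\right) + N = 1 + 8 N$)
$n{\left(-4 \right)} \left(l{\left(-4 \right)} + T{\left(-5,j \right)}\right) = - \frac{\left(-4 - 4\right) + \left(1 + 8 \sqrt{10}\right)}{2} = - \frac{-8 + \left(1 + 8 \sqrt{10}\right)}{2} = - \frac{-7 + 8 \sqrt{10}}{2} = \frac{7}{2} - 4 \sqrt{10}$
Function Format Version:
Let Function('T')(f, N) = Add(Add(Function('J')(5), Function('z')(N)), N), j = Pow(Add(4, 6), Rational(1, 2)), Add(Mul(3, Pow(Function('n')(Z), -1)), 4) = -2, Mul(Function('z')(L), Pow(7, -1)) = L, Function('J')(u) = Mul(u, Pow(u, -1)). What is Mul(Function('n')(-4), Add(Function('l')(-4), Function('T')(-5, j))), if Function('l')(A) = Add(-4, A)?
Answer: Add(Rational(7, 2), Mul(-4, Pow(10, Rational(1, 2)))) ≈ -9.1491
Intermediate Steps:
Function('J')(u) = 1
Function('z')(L) = Mul(7, L)
Function('n')(Z) = Rational(-1, 2) (Function('n')(Z) = Mul(3, Pow(Add(-4, -2), -1)) = Mul(3, Pow(-6, -1)) = Mul(3, Rational(-1, 6)) = Rational(-1, 2))
j = Pow(10, Rational(1, 2)) ≈ 3.1623
Function('T')(f, N) = Add(1, Mul(8, N)) (Function('T')(f, N) = Add(Add(1, Mul(7, N)), N) = Add(1, Mul(8, N)))
Mul(Function('n')(-4), Add(Function('l')(-4), Function('T')(-5, j))) = Mul(Rational(-1, 2), Add(Add(-4, -4), Add(1, Mul(8, Pow(10, Rational(1, 2)))))) = Mul(Rational(-1, 2), Add(-8, Add(1, Mul(8, Pow(10, Rational(1, 2)))))) = Mul(Rational(-1, 2), Add(-7, Mul(8, Pow(10, Rational(1, 2))))) = Add(Rational(7, 2), Mul(-4, Pow(10, Rational(1, 2))))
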